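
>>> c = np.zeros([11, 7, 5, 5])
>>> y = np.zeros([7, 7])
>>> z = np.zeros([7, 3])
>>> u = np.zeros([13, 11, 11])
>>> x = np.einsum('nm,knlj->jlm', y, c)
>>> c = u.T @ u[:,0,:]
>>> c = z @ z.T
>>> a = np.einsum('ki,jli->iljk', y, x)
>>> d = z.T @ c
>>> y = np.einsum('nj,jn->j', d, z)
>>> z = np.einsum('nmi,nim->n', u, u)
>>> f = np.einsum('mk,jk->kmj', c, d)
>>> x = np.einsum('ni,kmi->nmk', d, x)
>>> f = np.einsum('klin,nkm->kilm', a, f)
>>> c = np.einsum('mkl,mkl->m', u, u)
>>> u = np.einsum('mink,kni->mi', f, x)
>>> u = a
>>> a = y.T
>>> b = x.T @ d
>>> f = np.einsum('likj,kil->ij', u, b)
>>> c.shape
(13,)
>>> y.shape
(7,)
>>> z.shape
(13,)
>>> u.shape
(7, 5, 5, 7)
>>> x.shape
(3, 5, 5)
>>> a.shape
(7,)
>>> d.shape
(3, 7)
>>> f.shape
(5, 7)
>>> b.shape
(5, 5, 7)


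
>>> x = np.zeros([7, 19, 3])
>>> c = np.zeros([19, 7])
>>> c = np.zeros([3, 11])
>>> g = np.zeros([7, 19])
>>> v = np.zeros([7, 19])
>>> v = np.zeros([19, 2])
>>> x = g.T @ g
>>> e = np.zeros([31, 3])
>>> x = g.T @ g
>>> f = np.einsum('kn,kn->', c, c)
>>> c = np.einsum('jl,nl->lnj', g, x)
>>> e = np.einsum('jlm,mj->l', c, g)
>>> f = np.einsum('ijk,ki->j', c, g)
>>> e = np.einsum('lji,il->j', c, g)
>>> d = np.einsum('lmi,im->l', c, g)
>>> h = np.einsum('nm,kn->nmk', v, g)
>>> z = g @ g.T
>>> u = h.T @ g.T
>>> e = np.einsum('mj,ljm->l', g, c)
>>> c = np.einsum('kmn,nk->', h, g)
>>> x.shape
(19, 19)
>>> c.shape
()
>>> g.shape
(7, 19)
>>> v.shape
(19, 2)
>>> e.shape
(19,)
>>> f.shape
(19,)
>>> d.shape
(19,)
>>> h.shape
(19, 2, 7)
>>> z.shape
(7, 7)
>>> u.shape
(7, 2, 7)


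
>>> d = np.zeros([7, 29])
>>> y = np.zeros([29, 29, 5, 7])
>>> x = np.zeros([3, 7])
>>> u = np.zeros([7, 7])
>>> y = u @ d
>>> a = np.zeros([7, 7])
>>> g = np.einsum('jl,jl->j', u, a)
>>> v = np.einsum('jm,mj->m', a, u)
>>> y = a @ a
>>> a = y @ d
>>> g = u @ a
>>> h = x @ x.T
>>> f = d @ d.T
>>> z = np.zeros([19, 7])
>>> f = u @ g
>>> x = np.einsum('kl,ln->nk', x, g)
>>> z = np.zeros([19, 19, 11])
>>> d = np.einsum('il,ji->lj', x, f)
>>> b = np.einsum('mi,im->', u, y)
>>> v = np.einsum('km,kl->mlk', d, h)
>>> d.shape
(3, 7)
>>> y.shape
(7, 7)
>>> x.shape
(29, 3)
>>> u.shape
(7, 7)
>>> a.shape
(7, 29)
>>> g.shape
(7, 29)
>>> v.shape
(7, 3, 3)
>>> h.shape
(3, 3)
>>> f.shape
(7, 29)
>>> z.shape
(19, 19, 11)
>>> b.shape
()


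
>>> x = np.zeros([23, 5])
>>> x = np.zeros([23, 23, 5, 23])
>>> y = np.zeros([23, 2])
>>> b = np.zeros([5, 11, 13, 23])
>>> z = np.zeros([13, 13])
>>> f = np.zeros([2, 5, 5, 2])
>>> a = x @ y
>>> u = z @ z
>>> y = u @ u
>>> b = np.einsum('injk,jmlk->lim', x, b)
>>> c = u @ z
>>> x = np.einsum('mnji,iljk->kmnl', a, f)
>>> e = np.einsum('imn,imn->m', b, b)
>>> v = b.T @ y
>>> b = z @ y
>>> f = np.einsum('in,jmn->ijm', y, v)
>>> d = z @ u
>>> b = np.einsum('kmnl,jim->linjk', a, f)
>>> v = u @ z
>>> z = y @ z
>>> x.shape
(2, 23, 23, 5)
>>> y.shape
(13, 13)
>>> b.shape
(2, 11, 5, 13, 23)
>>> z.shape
(13, 13)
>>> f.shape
(13, 11, 23)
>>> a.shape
(23, 23, 5, 2)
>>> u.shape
(13, 13)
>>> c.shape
(13, 13)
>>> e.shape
(23,)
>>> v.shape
(13, 13)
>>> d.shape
(13, 13)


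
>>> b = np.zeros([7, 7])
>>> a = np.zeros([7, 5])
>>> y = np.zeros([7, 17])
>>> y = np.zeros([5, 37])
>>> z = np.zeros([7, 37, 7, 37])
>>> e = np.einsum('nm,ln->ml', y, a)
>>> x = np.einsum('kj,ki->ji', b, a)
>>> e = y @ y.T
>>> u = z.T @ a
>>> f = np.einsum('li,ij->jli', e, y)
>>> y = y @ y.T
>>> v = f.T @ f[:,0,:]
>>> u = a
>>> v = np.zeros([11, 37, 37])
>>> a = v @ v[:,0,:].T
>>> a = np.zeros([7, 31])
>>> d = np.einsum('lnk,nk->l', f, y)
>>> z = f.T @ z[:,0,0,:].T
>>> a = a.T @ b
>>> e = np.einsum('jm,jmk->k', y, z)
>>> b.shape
(7, 7)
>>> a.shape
(31, 7)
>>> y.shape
(5, 5)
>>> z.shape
(5, 5, 7)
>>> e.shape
(7,)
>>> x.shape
(7, 5)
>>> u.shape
(7, 5)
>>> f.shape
(37, 5, 5)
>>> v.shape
(11, 37, 37)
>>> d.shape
(37,)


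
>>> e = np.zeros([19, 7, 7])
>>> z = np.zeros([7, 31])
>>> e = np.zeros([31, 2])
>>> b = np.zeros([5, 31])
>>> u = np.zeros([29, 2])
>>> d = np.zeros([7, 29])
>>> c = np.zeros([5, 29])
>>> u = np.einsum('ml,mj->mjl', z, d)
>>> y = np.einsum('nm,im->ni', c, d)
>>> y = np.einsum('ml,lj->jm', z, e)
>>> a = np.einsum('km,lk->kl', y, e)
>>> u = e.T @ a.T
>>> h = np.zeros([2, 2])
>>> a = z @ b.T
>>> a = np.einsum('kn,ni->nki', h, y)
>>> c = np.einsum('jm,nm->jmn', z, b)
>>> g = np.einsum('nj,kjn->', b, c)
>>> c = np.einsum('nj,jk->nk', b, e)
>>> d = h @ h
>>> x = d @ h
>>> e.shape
(31, 2)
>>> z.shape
(7, 31)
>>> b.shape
(5, 31)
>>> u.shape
(2, 2)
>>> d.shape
(2, 2)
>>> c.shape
(5, 2)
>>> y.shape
(2, 7)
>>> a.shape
(2, 2, 7)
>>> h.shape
(2, 2)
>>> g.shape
()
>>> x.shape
(2, 2)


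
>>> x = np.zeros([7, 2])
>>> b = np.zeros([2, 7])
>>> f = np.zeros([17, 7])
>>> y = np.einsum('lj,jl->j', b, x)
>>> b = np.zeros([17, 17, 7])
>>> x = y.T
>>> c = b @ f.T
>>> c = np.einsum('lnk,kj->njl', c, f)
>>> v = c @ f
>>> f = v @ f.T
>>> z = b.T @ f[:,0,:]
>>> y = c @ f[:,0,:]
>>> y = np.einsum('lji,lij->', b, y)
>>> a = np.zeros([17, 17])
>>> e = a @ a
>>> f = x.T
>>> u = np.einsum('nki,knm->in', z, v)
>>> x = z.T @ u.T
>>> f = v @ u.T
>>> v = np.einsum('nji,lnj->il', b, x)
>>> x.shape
(17, 17, 17)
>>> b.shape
(17, 17, 7)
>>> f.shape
(17, 7, 17)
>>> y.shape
()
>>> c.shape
(17, 7, 17)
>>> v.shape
(7, 17)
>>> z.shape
(7, 17, 17)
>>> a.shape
(17, 17)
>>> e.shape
(17, 17)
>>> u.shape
(17, 7)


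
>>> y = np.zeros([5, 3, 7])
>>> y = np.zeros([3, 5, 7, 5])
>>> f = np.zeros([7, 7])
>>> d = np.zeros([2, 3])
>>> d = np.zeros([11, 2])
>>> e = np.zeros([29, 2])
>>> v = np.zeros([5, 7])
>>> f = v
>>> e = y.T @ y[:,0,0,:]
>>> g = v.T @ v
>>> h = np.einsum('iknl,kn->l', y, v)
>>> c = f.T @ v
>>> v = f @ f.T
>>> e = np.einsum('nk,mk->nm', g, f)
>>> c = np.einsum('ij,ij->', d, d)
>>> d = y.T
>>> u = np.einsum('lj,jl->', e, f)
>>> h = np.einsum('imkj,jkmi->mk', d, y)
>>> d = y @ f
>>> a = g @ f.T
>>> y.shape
(3, 5, 7, 5)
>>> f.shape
(5, 7)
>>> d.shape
(3, 5, 7, 7)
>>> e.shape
(7, 5)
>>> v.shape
(5, 5)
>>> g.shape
(7, 7)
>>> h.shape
(7, 5)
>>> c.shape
()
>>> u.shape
()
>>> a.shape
(7, 5)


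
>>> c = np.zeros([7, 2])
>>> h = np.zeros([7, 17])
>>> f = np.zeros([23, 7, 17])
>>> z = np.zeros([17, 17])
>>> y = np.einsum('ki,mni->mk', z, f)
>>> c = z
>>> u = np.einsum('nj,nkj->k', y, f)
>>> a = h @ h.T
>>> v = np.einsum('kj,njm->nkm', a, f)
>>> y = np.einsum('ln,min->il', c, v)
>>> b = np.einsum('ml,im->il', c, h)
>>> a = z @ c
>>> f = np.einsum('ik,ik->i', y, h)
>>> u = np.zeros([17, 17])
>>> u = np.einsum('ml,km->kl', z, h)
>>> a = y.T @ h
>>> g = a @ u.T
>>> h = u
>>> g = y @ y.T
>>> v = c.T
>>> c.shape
(17, 17)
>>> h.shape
(7, 17)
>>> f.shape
(7,)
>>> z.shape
(17, 17)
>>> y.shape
(7, 17)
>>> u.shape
(7, 17)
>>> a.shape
(17, 17)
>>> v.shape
(17, 17)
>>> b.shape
(7, 17)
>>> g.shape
(7, 7)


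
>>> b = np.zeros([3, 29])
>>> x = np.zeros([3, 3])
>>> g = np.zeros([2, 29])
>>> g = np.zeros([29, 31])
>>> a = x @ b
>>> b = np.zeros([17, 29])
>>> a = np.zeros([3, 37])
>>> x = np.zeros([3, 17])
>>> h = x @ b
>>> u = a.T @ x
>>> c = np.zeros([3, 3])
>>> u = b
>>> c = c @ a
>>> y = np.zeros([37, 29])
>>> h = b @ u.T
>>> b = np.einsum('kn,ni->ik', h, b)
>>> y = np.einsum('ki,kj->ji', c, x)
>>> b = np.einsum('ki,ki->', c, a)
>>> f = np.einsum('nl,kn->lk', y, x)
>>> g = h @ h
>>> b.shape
()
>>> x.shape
(3, 17)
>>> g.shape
(17, 17)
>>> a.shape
(3, 37)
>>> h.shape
(17, 17)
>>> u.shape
(17, 29)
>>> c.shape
(3, 37)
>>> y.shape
(17, 37)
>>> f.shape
(37, 3)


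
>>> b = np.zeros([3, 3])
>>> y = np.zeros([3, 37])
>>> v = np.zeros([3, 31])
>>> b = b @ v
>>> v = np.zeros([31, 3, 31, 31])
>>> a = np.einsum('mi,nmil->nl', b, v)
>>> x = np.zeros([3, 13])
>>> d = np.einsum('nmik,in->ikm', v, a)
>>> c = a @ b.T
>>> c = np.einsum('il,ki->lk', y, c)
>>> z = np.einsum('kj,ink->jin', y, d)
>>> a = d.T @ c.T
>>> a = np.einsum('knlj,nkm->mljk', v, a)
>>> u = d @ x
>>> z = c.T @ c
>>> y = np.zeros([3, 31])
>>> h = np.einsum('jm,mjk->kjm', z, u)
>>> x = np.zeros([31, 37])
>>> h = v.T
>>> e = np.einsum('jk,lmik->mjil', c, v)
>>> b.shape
(3, 31)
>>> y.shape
(3, 31)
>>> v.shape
(31, 3, 31, 31)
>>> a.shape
(37, 31, 31, 31)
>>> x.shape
(31, 37)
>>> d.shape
(31, 31, 3)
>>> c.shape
(37, 31)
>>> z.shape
(31, 31)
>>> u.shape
(31, 31, 13)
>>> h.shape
(31, 31, 3, 31)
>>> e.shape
(3, 37, 31, 31)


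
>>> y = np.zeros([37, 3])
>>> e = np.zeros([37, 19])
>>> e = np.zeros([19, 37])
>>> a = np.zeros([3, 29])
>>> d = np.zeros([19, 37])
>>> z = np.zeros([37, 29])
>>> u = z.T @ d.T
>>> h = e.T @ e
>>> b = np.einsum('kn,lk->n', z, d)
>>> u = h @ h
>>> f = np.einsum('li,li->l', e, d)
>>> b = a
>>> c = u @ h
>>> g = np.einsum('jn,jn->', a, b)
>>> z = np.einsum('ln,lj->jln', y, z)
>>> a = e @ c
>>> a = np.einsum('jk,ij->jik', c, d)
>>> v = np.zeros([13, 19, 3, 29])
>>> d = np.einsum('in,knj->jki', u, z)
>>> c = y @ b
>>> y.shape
(37, 3)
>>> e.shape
(19, 37)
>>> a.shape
(37, 19, 37)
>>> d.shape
(3, 29, 37)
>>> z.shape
(29, 37, 3)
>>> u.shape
(37, 37)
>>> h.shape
(37, 37)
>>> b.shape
(3, 29)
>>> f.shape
(19,)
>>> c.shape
(37, 29)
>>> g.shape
()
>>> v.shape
(13, 19, 3, 29)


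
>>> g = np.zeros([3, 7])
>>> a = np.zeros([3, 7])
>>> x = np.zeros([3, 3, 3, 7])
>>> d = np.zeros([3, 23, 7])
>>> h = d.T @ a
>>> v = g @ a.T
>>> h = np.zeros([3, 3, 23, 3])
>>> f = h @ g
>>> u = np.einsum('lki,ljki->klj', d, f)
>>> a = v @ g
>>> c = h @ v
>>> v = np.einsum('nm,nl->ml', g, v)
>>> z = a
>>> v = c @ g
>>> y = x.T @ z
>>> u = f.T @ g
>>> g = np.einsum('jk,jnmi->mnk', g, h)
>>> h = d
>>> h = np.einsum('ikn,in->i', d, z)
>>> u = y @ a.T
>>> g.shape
(23, 3, 7)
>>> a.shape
(3, 7)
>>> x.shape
(3, 3, 3, 7)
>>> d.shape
(3, 23, 7)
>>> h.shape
(3,)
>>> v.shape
(3, 3, 23, 7)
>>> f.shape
(3, 3, 23, 7)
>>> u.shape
(7, 3, 3, 3)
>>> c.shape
(3, 3, 23, 3)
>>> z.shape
(3, 7)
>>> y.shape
(7, 3, 3, 7)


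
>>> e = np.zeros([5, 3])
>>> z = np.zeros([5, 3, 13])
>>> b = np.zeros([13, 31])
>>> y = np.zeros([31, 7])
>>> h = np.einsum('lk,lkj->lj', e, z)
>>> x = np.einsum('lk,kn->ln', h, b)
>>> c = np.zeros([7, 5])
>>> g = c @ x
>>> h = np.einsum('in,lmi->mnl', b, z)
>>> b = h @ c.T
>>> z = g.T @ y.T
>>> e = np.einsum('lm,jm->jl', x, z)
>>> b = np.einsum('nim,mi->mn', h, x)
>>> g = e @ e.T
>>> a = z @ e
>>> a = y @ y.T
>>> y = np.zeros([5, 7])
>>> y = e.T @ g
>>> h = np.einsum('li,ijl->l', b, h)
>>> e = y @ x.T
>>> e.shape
(5, 5)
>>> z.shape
(31, 31)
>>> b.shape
(5, 3)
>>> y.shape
(5, 31)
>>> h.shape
(5,)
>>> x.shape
(5, 31)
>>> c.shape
(7, 5)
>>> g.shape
(31, 31)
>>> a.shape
(31, 31)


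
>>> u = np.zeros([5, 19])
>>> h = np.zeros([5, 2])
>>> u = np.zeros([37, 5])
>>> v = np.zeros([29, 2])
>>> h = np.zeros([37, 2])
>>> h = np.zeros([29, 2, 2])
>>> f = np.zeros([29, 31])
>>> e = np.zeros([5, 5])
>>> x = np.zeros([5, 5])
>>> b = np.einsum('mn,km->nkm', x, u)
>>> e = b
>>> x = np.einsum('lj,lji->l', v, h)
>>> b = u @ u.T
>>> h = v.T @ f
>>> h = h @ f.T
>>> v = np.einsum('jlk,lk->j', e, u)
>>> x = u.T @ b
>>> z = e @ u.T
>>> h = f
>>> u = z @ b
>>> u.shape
(5, 37, 37)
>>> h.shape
(29, 31)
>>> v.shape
(5,)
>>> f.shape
(29, 31)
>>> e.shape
(5, 37, 5)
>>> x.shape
(5, 37)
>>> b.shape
(37, 37)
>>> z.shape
(5, 37, 37)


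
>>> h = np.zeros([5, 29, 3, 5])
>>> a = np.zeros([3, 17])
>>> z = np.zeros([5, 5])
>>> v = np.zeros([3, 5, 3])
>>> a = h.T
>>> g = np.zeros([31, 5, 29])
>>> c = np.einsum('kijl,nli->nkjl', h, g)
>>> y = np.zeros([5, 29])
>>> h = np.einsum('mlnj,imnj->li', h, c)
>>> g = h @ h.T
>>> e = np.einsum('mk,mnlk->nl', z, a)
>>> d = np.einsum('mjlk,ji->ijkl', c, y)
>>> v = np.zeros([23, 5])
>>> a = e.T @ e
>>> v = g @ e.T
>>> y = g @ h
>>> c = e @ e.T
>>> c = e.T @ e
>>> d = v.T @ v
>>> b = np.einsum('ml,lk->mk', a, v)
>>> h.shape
(29, 31)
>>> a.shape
(29, 29)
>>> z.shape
(5, 5)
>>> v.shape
(29, 3)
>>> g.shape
(29, 29)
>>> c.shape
(29, 29)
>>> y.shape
(29, 31)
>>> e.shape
(3, 29)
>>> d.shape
(3, 3)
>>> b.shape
(29, 3)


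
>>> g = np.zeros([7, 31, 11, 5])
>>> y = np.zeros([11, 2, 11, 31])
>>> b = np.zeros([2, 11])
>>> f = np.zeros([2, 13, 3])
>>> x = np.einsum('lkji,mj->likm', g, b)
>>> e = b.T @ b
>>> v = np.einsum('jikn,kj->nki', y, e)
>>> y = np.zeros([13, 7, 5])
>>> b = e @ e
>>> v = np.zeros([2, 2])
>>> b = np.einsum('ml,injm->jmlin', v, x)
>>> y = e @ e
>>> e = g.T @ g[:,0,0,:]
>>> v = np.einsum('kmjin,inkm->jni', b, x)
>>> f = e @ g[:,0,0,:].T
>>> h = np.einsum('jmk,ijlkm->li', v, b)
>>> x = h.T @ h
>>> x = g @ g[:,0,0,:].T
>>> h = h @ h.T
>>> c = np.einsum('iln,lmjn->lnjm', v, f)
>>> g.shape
(7, 31, 11, 5)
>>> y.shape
(11, 11)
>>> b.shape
(31, 2, 2, 7, 5)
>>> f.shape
(5, 11, 31, 7)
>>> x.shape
(7, 31, 11, 7)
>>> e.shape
(5, 11, 31, 5)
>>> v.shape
(2, 5, 7)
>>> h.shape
(2, 2)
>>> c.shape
(5, 7, 31, 11)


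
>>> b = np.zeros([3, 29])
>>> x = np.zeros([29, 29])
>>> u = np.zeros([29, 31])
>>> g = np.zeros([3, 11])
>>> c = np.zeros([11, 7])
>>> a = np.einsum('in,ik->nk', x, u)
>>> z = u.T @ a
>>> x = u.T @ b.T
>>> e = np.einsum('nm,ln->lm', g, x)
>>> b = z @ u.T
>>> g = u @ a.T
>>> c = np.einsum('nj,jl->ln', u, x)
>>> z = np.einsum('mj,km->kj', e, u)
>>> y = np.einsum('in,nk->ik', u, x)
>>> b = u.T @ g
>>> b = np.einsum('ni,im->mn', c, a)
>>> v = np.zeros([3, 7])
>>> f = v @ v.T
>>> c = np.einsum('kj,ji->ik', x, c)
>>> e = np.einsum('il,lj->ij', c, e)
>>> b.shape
(31, 3)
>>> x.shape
(31, 3)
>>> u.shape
(29, 31)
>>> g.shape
(29, 29)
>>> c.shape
(29, 31)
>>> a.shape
(29, 31)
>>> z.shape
(29, 11)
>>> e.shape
(29, 11)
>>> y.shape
(29, 3)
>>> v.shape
(3, 7)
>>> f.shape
(3, 3)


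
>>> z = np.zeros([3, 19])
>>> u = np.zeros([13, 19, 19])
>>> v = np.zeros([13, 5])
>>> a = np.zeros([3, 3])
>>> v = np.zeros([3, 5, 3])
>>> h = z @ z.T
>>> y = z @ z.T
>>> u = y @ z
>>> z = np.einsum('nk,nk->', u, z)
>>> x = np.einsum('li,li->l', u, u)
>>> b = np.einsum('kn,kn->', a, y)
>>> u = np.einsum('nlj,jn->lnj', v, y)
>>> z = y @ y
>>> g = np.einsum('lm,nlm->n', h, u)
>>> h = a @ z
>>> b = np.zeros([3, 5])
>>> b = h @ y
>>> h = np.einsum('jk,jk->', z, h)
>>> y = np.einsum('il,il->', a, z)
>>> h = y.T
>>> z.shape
(3, 3)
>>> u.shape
(5, 3, 3)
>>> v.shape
(3, 5, 3)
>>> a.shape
(3, 3)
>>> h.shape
()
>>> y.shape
()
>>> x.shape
(3,)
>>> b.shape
(3, 3)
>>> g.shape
(5,)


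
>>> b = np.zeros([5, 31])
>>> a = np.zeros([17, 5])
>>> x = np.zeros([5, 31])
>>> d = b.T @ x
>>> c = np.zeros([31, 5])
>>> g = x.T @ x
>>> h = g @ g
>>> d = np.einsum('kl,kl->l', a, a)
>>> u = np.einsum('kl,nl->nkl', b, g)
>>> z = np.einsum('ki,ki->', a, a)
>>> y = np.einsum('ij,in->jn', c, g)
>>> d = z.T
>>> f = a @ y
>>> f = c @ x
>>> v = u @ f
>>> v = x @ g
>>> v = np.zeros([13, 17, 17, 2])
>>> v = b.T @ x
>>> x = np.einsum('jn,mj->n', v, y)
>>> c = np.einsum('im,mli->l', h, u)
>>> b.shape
(5, 31)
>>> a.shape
(17, 5)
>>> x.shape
(31,)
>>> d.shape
()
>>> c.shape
(5,)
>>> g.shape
(31, 31)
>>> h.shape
(31, 31)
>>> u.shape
(31, 5, 31)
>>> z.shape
()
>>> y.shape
(5, 31)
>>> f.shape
(31, 31)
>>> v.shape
(31, 31)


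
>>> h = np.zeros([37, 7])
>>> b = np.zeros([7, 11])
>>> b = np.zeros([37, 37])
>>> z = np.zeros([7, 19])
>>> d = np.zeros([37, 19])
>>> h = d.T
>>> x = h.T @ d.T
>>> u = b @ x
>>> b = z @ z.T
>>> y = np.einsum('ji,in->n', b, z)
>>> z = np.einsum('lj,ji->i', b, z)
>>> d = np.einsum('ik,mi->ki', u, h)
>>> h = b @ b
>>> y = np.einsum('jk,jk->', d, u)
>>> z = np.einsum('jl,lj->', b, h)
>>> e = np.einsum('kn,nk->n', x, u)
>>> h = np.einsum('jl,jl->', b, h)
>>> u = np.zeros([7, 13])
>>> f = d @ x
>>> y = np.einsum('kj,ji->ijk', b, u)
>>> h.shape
()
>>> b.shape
(7, 7)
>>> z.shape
()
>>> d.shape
(37, 37)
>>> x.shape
(37, 37)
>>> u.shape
(7, 13)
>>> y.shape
(13, 7, 7)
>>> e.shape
(37,)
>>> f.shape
(37, 37)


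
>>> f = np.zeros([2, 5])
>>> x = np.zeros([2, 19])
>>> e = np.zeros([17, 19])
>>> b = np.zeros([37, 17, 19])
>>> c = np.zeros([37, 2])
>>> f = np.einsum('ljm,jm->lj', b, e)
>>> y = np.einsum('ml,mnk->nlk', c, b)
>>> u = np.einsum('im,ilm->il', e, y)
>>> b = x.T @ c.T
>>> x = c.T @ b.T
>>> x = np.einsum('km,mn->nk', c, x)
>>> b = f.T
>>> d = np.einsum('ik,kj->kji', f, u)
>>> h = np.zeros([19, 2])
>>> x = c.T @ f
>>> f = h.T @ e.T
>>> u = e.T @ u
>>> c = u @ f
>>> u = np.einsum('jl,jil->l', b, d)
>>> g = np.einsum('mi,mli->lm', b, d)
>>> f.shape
(2, 17)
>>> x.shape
(2, 17)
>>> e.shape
(17, 19)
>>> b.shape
(17, 37)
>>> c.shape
(19, 17)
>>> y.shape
(17, 2, 19)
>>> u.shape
(37,)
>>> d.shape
(17, 2, 37)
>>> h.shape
(19, 2)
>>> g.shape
(2, 17)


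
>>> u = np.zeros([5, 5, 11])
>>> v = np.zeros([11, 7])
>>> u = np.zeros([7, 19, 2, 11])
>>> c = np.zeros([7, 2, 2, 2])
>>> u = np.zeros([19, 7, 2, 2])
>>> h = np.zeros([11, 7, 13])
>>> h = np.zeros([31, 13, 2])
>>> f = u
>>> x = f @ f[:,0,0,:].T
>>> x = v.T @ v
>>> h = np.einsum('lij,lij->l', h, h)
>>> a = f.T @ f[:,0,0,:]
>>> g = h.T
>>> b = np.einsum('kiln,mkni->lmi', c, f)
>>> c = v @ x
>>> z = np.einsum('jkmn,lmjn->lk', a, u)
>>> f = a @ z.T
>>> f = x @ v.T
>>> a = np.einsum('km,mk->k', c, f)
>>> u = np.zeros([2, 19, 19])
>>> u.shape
(2, 19, 19)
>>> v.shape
(11, 7)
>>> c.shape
(11, 7)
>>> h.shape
(31,)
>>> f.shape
(7, 11)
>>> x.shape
(7, 7)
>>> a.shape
(11,)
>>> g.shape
(31,)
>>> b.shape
(2, 19, 2)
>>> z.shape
(19, 2)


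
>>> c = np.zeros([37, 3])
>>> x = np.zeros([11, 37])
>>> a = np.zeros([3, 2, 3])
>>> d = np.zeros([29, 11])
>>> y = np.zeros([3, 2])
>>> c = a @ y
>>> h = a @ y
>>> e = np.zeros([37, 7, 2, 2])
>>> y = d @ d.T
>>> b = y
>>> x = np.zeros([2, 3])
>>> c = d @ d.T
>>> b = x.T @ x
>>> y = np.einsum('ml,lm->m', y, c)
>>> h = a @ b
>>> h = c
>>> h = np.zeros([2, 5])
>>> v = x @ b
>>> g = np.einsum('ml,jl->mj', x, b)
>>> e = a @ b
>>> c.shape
(29, 29)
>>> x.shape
(2, 3)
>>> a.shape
(3, 2, 3)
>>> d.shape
(29, 11)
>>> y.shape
(29,)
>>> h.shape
(2, 5)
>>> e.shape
(3, 2, 3)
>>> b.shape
(3, 3)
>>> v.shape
(2, 3)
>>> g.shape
(2, 3)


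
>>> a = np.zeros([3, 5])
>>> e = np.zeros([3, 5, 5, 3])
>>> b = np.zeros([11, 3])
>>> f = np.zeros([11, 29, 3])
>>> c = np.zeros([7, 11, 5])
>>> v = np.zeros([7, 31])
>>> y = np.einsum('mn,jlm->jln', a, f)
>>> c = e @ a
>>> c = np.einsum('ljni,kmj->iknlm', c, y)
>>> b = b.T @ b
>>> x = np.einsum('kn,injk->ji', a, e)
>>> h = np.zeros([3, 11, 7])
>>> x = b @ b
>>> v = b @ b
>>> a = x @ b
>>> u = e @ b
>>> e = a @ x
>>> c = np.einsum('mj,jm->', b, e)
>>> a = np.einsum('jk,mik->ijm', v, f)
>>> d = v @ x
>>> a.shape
(29, 3, 11)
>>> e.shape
(3, 3)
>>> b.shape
(3, 3)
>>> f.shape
(11, 29, 3)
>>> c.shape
()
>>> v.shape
(3, 3)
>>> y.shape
(11, 29, 5)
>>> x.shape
(3, 3)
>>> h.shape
(3, 11, 7)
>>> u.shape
(3, 5, 5, 3)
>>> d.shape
(3, 3)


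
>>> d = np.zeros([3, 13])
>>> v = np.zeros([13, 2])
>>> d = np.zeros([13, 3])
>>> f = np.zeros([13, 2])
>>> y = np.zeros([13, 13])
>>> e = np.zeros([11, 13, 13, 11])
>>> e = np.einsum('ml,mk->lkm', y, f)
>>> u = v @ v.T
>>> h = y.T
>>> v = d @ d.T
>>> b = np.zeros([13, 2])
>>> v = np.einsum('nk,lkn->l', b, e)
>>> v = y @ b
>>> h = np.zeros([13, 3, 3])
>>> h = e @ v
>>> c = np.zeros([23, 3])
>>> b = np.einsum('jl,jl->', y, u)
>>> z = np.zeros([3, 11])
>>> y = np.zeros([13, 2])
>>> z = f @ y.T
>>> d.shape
(13, 3)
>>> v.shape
(13, 2)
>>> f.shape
(13, 2)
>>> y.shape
(13, 2)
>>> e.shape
(13, 2, 13)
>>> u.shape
(13, 13)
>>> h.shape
(13, 2, 2)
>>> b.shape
()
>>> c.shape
(23, 3)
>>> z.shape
(13, 13)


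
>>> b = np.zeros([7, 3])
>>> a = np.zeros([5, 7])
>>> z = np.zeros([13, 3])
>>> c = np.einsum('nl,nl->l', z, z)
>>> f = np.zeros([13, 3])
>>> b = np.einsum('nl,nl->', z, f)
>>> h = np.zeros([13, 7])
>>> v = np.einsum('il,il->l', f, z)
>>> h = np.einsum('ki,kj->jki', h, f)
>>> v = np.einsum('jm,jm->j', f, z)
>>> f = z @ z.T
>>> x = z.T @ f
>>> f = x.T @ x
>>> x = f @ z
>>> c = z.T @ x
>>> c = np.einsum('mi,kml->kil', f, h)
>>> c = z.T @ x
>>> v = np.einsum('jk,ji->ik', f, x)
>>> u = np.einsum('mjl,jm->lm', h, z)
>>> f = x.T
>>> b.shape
()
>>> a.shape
(5, 7)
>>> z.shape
(13, 3)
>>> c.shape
(3, 3)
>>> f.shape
(3, 13)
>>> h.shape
(3, 13, 7)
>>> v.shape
(3, 13)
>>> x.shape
(13, 3)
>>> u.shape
(7, 3)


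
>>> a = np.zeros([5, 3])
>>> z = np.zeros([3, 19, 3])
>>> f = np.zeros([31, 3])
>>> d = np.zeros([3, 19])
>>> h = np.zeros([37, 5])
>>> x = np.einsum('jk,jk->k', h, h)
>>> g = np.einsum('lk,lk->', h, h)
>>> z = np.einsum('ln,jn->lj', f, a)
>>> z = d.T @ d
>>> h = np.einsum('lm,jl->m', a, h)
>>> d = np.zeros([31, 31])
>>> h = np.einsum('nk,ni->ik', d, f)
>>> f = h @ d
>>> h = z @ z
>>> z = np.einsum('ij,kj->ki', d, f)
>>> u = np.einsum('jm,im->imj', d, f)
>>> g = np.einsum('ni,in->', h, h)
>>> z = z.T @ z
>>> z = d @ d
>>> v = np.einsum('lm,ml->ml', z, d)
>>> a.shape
(5, 3)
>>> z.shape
(31, 31)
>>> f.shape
(3, 31)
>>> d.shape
(31, 31)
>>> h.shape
(19, 19)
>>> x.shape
(5,)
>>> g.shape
()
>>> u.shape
(3, 31, 31)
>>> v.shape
(31, 31)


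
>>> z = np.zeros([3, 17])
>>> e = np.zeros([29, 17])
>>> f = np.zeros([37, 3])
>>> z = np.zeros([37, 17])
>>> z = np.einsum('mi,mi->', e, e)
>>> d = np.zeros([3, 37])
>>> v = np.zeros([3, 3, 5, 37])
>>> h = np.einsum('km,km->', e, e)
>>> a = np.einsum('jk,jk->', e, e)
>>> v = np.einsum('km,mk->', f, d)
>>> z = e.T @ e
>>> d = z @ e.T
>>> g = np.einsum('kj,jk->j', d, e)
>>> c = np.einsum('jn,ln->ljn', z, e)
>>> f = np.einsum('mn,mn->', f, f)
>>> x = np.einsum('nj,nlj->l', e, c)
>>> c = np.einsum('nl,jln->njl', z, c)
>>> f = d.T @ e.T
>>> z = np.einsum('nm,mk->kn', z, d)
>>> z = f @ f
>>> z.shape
(29, 29)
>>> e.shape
(29, 17)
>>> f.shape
(29, 29)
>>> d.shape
(17, 29)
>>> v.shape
()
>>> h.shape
()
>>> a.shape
()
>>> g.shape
(29,)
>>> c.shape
(17, 29, 17)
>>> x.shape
(17,)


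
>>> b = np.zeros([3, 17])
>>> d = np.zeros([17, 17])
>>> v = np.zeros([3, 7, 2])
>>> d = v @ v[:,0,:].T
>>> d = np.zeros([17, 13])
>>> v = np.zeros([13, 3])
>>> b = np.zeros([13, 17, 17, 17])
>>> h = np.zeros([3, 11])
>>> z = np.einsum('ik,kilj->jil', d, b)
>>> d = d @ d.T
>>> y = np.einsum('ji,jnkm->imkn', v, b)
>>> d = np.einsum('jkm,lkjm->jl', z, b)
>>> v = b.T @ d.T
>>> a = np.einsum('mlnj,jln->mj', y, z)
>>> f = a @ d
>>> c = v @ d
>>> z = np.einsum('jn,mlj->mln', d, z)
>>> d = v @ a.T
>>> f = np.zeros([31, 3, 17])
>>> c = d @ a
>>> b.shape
(13, 17, 17, 17)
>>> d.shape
(17, 17, 17, 3)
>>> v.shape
(17, 17, 17, 17)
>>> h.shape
(3, 11)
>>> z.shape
(17, 17, 13)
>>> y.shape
(3, 17, 17, 17)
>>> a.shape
(3, 17)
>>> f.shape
(31, 3, 17)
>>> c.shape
(17, 17, 17, 17)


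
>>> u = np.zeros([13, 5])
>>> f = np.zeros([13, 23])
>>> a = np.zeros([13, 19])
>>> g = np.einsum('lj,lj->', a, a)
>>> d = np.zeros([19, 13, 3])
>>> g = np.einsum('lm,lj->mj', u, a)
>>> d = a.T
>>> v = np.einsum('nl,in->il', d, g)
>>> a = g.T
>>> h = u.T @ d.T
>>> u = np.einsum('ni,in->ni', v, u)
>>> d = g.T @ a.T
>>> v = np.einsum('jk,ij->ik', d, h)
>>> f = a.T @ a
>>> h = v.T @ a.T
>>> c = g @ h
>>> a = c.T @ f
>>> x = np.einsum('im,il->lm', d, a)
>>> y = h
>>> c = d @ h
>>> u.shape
(5, 13)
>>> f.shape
(5, 5)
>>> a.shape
(19, 5)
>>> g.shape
(5, 19)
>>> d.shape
(19, 19)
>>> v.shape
(5, 19)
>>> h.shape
(19, 19)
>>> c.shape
(19, 19)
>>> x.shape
(5, 19)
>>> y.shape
(19, 19)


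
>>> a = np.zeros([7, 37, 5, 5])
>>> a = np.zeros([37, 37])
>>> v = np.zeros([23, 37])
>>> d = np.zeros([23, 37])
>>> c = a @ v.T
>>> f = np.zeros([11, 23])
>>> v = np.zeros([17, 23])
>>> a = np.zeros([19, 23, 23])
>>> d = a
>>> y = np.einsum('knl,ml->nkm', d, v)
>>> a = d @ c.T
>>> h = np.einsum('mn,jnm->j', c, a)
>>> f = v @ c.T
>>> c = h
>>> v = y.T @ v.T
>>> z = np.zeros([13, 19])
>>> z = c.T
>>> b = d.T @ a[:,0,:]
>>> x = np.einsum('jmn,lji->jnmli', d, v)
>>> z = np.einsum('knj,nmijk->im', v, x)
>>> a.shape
(19, 23, 37)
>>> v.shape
(17, 19, 17)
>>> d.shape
(19, 23, 23)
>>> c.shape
(19,)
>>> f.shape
(17, 37)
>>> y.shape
(23, 19, 17)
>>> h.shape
(19,)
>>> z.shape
(23, 23)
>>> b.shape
(23, 23, 37)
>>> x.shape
(19, 23, 23, 17, 17)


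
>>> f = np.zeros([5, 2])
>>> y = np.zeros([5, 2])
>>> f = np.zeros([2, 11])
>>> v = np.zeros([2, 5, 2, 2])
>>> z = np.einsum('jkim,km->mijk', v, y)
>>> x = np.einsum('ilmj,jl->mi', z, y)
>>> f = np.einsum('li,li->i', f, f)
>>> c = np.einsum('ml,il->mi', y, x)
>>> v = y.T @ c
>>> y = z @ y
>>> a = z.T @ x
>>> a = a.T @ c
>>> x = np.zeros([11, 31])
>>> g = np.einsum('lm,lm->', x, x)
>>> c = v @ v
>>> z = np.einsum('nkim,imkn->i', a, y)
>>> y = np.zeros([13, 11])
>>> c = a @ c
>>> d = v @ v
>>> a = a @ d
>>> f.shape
(11,)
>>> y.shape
(13, 11)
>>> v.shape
(2, 2)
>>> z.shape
(2,)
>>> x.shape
(11, 31)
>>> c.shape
(2, 2, 2, 2)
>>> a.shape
(2, 2, 2, 2)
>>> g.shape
()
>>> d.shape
(2, 2)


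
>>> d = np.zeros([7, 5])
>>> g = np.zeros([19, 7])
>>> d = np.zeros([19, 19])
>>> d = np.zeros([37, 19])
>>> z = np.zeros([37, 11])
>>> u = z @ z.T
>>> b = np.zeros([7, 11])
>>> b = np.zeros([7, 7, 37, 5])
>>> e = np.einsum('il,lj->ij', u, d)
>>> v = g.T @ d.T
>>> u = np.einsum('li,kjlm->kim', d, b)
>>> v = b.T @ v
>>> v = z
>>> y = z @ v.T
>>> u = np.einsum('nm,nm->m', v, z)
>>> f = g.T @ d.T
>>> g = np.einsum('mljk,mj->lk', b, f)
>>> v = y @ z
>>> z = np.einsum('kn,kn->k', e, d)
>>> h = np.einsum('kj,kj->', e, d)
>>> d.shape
(37, 19)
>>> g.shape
(7, 5)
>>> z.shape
(37,)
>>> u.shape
(11,)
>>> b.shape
(7, 7, 37, 5)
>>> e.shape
(37, 19)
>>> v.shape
(37, 11)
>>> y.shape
(37, 37)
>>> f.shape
(7, 37)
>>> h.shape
()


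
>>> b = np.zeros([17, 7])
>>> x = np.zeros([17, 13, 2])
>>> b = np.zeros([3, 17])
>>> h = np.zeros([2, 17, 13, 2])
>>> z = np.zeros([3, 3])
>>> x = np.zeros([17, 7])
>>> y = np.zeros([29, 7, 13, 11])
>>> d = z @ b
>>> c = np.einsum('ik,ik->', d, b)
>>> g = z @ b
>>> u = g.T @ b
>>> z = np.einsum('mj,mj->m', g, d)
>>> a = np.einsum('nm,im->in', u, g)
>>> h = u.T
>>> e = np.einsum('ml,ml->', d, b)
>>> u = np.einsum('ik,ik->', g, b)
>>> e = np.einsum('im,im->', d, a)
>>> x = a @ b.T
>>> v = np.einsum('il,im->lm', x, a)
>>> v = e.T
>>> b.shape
(3, 17)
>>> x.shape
(3, 3)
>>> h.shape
(17, 17)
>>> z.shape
(3,)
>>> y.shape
(29, 7, 13, 11)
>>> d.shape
(3, 17)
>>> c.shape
()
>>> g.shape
(3, 17)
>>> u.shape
()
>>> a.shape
(3, 17)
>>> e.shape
()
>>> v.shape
()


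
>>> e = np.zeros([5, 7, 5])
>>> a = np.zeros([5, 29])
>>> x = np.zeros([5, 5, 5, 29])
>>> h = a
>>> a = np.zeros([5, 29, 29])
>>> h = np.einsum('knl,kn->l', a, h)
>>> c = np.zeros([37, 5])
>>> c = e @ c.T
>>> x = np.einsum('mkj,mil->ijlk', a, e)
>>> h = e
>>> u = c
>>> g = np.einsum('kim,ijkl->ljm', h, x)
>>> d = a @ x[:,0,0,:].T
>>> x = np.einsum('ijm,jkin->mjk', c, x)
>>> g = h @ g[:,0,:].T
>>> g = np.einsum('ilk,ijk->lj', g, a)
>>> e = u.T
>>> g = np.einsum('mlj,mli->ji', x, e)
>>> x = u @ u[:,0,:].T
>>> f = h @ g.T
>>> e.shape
(37, 7, 5)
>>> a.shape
(5, 29, 29)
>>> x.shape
(5, 7, 5)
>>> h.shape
(5, 7, 5)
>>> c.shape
(5, 7, 37)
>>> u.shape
(5, 7, 37)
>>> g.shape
(29, 5)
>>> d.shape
(5, 29, 7)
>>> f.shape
(5, 7, 29)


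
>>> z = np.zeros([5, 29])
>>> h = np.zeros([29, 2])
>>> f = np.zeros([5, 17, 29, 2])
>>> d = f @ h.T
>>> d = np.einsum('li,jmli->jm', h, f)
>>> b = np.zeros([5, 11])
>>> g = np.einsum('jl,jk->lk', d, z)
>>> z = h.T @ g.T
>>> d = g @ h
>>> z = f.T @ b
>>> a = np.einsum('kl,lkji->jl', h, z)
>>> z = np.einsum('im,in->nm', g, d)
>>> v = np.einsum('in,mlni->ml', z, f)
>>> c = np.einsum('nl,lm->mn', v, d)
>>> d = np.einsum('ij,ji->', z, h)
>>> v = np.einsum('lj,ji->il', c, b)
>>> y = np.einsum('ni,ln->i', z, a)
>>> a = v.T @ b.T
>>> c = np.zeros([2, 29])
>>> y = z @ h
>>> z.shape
(2, 29)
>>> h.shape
(29, 2)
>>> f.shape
(5, 17, 29, 2)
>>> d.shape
()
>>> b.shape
(5, 11)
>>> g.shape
(17, 29)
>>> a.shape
(2, 5)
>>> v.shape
(11, 2)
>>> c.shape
(2, 29)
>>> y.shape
(2, 2)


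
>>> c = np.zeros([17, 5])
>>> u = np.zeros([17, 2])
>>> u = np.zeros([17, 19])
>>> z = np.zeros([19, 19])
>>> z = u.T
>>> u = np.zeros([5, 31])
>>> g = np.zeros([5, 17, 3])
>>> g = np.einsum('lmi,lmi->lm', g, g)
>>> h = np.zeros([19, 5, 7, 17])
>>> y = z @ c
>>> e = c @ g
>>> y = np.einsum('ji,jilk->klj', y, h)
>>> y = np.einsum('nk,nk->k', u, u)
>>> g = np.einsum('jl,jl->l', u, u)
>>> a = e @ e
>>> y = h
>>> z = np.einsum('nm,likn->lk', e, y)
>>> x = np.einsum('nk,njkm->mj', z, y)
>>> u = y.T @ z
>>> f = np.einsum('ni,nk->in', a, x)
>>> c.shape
(17, 5)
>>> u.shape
(17, 7, 5, 7)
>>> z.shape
(19, 7)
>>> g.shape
(31,)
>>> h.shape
(19, 5, 7, 17)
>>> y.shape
(19, 5, 7, 17)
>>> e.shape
(17, 17)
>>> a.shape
(17, 17)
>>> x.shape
(17, 5)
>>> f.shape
(17, 17)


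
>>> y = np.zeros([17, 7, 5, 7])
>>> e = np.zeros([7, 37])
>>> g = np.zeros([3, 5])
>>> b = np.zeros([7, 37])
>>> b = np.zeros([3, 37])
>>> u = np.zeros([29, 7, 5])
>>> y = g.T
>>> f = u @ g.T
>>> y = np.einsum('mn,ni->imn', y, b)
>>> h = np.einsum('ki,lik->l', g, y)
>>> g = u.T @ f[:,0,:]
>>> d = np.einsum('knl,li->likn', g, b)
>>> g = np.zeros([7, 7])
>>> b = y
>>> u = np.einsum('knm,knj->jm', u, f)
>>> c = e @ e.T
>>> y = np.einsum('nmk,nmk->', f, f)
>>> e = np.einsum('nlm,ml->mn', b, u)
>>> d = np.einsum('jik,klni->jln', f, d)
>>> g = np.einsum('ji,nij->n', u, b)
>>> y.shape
()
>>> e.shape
(3, 37)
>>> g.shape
(37,)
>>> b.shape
(37, 5, 3)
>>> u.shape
(3, 5)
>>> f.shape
(29, 7, 3)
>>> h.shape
(37,)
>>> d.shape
(29, 37, 5)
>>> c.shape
(7, 7)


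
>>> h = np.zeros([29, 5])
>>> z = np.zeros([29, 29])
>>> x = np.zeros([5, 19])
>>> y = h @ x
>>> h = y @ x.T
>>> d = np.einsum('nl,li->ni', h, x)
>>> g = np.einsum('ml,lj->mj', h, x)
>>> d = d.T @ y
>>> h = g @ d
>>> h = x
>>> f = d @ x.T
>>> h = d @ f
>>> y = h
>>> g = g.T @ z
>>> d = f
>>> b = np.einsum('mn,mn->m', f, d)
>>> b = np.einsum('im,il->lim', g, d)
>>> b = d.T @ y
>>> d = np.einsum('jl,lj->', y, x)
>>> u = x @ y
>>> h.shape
(19, 5)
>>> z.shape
(29, 29)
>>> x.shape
(5, 19)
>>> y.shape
(19, 5)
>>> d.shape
()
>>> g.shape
(19, 29)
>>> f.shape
(19, 5)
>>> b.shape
(5, 5)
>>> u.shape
(5, 5)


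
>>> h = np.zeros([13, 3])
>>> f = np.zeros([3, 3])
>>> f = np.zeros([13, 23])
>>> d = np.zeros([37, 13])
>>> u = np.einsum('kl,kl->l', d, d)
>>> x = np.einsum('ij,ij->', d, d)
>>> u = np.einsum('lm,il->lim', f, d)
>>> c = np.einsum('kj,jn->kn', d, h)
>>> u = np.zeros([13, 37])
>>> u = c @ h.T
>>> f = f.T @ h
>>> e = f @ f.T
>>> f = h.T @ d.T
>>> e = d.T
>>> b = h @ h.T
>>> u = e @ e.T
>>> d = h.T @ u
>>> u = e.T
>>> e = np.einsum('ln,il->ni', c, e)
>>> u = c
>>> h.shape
(13, 3)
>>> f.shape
(3, 37)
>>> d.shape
(3, 13)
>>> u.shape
(37, 3)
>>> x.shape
()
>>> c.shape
(37, 3)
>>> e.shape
(3, 13)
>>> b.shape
(13, 13)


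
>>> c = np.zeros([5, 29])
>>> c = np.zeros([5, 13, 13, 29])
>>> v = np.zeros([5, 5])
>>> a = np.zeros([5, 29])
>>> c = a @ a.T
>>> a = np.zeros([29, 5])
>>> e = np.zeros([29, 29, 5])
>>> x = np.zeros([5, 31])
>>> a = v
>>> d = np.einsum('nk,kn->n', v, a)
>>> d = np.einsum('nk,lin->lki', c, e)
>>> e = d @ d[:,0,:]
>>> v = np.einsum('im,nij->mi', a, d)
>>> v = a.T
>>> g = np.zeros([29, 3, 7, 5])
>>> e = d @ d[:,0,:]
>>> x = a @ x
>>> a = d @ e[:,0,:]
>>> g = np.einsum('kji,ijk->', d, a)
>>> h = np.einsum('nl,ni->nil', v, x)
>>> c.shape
(5, 5)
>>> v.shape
(5, 5)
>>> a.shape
(29, 5, 29)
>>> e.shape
(29, 5, 29)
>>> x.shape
(5, 31)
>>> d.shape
(29, 5, 29)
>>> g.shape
()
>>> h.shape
(5, 31, 5)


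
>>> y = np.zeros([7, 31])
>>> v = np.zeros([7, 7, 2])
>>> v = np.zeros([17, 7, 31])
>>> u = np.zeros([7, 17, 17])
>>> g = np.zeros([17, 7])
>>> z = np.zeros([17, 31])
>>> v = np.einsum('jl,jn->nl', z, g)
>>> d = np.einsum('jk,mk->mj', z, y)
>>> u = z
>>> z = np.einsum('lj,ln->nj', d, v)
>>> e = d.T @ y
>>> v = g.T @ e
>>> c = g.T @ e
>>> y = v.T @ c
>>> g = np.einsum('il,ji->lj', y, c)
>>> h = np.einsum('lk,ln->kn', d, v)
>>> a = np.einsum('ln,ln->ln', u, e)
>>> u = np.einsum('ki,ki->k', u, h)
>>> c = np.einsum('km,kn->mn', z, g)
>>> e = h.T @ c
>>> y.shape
(31, 31)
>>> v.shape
(7, 31)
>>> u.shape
(17,)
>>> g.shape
(31, 7)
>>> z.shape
(31, 17)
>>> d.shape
(7, 17)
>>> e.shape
(31, 7)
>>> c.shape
(17, 7)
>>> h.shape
(17, 31)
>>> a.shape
(17, 31)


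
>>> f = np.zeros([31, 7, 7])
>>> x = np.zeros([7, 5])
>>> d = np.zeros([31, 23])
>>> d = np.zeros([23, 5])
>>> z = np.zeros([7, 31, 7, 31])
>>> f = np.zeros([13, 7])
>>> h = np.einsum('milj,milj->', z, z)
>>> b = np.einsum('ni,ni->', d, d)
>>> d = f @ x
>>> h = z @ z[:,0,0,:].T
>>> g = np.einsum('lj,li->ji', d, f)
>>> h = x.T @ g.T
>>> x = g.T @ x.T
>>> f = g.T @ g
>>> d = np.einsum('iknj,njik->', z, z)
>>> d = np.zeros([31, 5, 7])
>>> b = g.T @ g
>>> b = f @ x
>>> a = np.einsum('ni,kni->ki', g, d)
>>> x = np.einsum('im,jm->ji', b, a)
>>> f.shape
(7, 7)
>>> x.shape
(31, 7)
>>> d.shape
(31, 5, 7)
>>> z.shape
(7, 31, 7, 31)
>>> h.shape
(5, 5)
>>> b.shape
(7, 7)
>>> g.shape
(5, 7)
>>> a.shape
(31, 7)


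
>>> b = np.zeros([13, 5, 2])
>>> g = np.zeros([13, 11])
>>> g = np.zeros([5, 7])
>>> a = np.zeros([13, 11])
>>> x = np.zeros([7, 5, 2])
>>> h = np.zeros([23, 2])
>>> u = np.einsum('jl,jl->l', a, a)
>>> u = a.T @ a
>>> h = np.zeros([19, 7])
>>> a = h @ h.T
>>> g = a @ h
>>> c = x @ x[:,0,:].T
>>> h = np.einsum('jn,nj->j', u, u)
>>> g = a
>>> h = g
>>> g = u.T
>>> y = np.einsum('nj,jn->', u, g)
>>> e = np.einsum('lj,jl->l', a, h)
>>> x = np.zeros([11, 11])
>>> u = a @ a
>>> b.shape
(13, 5, 2)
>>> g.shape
(11, 11)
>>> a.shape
(19, 19)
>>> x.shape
(11, 11)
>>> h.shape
(19, 19)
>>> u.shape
(19, 19)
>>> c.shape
(7, 5, 7)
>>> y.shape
()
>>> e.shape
(19,)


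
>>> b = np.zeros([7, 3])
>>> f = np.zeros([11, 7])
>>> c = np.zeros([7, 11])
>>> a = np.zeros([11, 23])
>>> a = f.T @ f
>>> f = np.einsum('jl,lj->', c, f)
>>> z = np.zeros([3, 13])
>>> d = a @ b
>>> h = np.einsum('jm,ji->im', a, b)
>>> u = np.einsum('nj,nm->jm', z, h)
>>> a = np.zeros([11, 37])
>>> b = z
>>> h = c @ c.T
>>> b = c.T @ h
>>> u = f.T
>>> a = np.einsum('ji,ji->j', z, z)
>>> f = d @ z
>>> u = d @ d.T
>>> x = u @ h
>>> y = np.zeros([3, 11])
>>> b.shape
(11, 7)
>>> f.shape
(7, 13)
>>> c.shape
(7, 11)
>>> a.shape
(3,)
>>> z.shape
(3, 13)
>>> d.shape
(7, 3)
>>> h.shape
(7, 7)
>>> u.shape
(7, 7)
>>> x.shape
(7, 7)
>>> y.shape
(3, 11)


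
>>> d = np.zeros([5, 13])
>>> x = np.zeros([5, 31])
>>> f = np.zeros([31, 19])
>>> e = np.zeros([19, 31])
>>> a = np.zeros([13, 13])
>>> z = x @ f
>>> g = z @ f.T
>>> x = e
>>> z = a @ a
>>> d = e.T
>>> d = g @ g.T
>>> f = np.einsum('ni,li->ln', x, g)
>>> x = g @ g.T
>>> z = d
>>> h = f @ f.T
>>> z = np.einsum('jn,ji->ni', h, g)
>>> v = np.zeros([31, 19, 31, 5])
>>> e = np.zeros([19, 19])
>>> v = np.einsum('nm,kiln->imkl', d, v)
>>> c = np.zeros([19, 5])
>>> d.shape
(5, 5)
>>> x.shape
(5, 5)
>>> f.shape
(5, 19)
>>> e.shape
(19, 19)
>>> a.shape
(13, 13)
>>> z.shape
(5, 31)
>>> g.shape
(5, 31)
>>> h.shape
(5, 5)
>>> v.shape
(19, 5, 31, 31)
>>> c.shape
(19, 5)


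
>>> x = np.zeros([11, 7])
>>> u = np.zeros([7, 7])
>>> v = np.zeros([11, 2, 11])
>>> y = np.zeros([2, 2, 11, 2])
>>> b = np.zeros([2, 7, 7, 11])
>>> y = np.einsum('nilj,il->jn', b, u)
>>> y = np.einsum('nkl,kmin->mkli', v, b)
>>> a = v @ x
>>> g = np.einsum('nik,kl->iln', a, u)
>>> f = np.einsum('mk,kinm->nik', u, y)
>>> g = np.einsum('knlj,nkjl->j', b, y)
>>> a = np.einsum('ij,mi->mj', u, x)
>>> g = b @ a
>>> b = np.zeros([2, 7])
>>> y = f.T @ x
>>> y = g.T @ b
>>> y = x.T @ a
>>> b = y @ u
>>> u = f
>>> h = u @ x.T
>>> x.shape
(11, 7)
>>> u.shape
(11, 2, 7)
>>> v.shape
(11, 2, 11)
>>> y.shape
(7, 7)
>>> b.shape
(7, 7)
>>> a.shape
(11, 7)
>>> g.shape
(2, 7, 7, 7)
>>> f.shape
(11, 2, 7)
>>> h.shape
(11, 2, 11)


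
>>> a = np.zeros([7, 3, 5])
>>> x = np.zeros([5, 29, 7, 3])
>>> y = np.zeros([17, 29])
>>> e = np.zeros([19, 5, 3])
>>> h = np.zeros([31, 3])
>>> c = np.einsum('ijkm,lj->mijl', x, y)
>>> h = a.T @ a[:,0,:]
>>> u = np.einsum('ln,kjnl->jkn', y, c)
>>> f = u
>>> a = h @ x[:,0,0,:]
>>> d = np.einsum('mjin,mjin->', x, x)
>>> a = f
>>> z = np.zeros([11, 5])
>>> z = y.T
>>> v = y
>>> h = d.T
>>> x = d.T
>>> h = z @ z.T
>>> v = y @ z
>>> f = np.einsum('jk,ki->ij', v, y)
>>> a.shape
(5, 3, 29)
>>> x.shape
()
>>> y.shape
(17, 29)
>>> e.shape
(19, 5, 3)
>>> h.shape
(29, 29)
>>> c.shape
(3, 5, 29, 17)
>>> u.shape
(5, 3, 29)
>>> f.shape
(29, 17)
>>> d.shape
()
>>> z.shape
(29, 17)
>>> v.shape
(17, 17)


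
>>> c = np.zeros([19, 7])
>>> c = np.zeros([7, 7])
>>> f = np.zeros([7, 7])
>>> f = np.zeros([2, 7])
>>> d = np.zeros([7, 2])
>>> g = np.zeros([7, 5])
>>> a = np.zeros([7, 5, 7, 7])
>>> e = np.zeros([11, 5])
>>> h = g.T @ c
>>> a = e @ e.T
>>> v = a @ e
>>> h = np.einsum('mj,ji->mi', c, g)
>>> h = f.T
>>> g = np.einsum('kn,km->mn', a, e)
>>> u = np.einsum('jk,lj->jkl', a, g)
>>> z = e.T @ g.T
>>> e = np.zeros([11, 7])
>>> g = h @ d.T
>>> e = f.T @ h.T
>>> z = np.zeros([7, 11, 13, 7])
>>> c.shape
(7, 7)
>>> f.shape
(2, 7)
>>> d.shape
(7, 2)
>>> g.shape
(7, 7)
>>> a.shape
(11, 11)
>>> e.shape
(7, 7)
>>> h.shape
(7, 2)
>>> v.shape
(11, 5)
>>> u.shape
(11, 11, 5)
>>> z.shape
(7, 11, 13, 7)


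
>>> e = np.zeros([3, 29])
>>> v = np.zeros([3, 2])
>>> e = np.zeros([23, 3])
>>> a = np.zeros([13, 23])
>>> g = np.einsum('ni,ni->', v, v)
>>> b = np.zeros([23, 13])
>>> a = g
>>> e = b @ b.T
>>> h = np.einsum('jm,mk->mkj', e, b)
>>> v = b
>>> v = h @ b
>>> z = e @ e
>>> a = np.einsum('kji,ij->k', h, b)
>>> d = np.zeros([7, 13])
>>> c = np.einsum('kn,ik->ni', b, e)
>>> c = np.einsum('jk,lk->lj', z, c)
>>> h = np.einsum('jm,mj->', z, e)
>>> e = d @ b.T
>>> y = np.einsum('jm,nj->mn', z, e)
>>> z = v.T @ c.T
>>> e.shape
(7, 23)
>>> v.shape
(23, 13, 13)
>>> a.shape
(23,)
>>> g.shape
()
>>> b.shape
(23, 13)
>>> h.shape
()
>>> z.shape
(13, 13, 13)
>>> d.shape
(7, 13)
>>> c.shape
(13, 23)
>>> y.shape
(23, 7)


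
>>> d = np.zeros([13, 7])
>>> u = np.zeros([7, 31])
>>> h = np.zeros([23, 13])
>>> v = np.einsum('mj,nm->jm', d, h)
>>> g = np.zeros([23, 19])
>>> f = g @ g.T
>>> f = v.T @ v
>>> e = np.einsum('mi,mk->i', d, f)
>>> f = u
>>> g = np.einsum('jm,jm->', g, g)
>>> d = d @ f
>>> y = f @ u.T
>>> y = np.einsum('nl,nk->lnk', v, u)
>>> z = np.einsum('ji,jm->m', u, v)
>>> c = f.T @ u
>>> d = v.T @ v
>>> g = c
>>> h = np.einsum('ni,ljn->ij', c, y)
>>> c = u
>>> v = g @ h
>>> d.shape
(13, 13)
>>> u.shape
(7, 31)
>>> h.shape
(31, 7)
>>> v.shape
(31, 7)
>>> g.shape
(31, 31)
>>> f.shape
(7, 31)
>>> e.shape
(7,)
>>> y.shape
(13, 7, 31)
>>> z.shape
(13,)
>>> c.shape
(7, 31)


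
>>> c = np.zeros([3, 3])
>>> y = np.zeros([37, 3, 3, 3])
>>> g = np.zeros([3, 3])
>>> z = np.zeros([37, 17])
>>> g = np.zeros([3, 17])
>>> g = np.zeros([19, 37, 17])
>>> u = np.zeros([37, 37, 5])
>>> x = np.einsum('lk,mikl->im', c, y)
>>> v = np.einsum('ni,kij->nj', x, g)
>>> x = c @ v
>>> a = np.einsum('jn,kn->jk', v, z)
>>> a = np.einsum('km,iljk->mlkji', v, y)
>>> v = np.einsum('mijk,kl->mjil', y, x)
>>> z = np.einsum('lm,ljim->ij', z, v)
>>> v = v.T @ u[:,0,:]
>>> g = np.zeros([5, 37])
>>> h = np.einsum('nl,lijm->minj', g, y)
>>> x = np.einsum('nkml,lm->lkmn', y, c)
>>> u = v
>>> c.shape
(3, 3)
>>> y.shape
(37, 3, 3, 3)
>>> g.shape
(5, 37)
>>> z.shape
(3, 3)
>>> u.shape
(17, 3, 3, 5)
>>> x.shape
(3, 3, 3, 37)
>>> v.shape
(17, 3, 3, 5)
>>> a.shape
(17, 3, 3, 3, 37)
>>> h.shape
(3, 3, 5, 3)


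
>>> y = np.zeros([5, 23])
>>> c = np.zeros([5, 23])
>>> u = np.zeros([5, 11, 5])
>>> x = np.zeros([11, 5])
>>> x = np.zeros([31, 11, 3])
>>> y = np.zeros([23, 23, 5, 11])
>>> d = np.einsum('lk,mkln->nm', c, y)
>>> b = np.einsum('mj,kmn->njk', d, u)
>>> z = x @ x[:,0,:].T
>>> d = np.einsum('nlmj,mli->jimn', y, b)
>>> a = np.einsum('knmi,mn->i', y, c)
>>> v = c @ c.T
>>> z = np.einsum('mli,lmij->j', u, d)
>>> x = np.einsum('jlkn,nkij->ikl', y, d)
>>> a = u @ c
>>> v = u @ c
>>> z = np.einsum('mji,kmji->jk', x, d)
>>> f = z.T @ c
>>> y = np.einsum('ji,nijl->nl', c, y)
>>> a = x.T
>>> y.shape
(23, 11)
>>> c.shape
(5, 23)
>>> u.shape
(5, 11, 5)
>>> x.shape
(5, 5, 23)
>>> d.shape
(11, 5, 5, 23)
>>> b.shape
(5, 23, 5)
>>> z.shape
(5, 11)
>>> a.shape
(23, 5, 5)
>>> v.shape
(5, 11, 23)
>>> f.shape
(11, 23)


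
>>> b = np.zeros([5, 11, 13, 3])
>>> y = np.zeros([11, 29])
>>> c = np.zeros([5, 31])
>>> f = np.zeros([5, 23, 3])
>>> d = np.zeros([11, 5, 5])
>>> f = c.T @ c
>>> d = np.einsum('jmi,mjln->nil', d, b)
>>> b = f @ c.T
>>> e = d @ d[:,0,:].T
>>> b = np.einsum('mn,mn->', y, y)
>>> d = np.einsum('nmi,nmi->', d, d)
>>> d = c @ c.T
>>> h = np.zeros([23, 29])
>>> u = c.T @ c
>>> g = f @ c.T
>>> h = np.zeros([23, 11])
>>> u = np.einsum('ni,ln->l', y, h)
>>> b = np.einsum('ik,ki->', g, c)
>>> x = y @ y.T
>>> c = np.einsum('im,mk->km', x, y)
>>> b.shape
()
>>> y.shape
(11, 29)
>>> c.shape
(29, 11)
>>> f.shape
(31, 31)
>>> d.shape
(5, 5)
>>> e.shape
(3, 5, 3)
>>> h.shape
(23, 11)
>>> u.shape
(23,)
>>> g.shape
(31, 5)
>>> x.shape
(11, 11)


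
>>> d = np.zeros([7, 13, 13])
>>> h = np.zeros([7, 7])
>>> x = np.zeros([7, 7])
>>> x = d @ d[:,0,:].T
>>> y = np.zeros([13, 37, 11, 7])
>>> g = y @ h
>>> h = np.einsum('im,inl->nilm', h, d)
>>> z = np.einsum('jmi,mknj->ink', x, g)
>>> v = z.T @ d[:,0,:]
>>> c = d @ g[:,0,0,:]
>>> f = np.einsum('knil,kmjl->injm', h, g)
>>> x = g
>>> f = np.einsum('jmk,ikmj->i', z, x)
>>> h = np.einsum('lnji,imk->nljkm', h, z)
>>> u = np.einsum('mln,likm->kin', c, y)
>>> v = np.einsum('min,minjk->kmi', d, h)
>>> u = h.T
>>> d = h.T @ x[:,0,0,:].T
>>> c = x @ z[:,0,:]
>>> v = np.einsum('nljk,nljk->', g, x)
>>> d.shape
(11, 37, 13, 13, 13)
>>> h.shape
(7, 13, 13, 37, 11)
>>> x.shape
(13, 37, 11, 7)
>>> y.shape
(13, 37, 11, 7)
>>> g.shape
(13, 37, 11, 7)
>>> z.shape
(7, 11, 37)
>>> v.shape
()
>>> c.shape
(13, 37, 11, 37)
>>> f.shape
(13,)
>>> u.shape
(11, 37, 13, 13, 7)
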